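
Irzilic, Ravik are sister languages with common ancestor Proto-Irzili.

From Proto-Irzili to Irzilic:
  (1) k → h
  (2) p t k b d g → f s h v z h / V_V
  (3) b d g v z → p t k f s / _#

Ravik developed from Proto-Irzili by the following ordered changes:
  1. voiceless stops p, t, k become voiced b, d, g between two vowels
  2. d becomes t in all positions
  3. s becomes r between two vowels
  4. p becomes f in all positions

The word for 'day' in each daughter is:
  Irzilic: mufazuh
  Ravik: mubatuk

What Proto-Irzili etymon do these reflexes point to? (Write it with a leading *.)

*mupaduk

Position 3: Irzilic has f, Ravik has b. Taking the neighbouring segments as reconstructed: Irzilic f could go back to *p or *f; Ravik b could go back to *p or *b — the one source consistent with every daughter is *p.
Position 5: Irzilic has z, Ravik has t. Taking the neighbouring segments as reconstructed: Irzilic z could go back to *d or *z; Ravik t could go back to *t or *d — the one source consistent with every daughter is *d.
Position 7: Irzilic has h, Ravik has k. Ravik preserves k here (none of its changes turn any other segment into k), so the proto-segment is *k.
The remaining positions agree across the daughters. Check the candidate against every language:
Irzilic: *mupaduk
  mupaduk → mupaduh   [unconditioned shift]
  mupaduh → mufazuh   [intervocalic lenition]
  mufazuh (rule 3 does not apply)
  giving Irzilic mufazuh.
Ravik: start from *mupaduk.
  rule 1 (intervocalic voicing): mupaduk → mubaduk
  rule 2 (unconditioned shift): mubaduk → mubatuk
  rule 3: no change — mubatuk
  rule 4: no change — mubatuk
  ⇒ Ravik mubatuk
*mupaduk is the unique common source.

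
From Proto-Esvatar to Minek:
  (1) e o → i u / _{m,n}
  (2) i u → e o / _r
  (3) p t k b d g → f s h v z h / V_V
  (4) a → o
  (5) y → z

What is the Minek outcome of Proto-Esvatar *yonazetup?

Minek: *yonazetup > yunazetup > yunazesup > yunozesup > zunozesup  (by pre-nasal raising, intervocalic lenition, vowel merger, unconditioned shift)

zunozesup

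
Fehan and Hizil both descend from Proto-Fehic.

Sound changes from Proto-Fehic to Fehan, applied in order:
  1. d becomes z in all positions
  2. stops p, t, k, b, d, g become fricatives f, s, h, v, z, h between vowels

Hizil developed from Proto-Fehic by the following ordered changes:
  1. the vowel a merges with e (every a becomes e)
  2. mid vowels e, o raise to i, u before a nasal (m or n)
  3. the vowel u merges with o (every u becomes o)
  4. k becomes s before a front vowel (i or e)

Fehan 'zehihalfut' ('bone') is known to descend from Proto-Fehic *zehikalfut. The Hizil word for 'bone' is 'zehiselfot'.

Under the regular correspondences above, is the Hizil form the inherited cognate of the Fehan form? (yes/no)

Derive the expected Hizil reflex of *zehikalfut:
Hizil: *zehikalfut
  zehikalfut → zehikelfut   [vowel merger]
  zehikelfut (rule 2 does not apply)
  zehikelfut → zehikelfot   [vowel merger]
  zehikelfot → zehiselfot   [palatalisation]
  giving Hizil zehiselfot.
Hizil 'zehiselfot' matches the regular reflex exactly, so the pair is cognate.

yes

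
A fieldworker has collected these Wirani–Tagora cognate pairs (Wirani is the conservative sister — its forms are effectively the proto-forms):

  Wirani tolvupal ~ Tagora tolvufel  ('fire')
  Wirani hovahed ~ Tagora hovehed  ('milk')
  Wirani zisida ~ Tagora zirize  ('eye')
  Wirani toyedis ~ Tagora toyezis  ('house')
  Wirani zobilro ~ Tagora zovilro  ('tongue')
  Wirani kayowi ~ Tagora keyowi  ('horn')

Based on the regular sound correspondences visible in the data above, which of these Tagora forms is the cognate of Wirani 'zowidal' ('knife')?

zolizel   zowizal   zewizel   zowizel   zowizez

zisida ~ zirize — Wirani d corresponds to Tagora z between vowels (before a back vowel).
tolvupal ~ tolvufel, hovahed ~ hovehed — Wirani a corresponds to Tagora e after a consonant, before a consonant other than r, m, n, p, b, f, v.
Applying these to Wirani 'zowidal':
  zowidal → zowizal   (d→z between vowels (before a back vowel))
  zowizal → zowizel   (a→e after a consonant, before a consonant other than r, m, n, p, b, f, v)
So the Tagora cognate is 'zowizel'.

zowizel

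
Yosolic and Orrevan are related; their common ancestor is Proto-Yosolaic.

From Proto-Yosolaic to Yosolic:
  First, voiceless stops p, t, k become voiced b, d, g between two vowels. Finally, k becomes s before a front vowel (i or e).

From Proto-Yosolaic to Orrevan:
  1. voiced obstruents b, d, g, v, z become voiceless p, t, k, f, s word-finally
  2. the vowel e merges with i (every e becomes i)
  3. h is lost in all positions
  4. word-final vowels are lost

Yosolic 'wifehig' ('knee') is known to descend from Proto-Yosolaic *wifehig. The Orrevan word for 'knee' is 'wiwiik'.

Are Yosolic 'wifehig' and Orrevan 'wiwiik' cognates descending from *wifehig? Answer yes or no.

Derive the expected Orrevan reflex of *wifehig:
Orrevan: start from *wifehig.
  rule 1 (final devoicing): wifehig → wifehik
  rule 2 (vowel merger): wifehik → wifihik
  rule 3 (h-loss): wifihik → wifiik
  rule 4: no change — wifiik
  ⇒ Orrevan wifiik
The regular Orrevan reflex would be 'wifiik', but the attested form is 'wiwiik'. The correspondence is irregular, so they are not cognates (the Orrevan form has a different source).

no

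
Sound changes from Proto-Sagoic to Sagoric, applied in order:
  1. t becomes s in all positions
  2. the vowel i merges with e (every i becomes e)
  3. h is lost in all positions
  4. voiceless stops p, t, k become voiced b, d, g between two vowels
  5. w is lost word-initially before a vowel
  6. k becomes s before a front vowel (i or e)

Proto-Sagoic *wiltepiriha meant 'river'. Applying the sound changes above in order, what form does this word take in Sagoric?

elseberea

Sagoric: *wiltepiriha
  wiltepiriha → wilsepiriha   [unconditioned shift]
  wilsepiriha → welsepereha   [vowel merger]
  welsepereha → welseperea   [h-loss]
  welseperea → welseberea   [intervocalic voicing]
  welseberea → elseberea   [glide loss]
  elseberea (rule 6 does not apply)
  giving Sagoric elseberea.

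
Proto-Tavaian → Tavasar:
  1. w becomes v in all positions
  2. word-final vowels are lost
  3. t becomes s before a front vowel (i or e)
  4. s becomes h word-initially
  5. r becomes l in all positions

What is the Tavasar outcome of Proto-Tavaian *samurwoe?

hamulvo

Tavasar: *samurwoe > samurvoe > samurvo > hamurvo > hamulvo  (by unconditioned shift, apocope, debuccalisation, unconditioned shift)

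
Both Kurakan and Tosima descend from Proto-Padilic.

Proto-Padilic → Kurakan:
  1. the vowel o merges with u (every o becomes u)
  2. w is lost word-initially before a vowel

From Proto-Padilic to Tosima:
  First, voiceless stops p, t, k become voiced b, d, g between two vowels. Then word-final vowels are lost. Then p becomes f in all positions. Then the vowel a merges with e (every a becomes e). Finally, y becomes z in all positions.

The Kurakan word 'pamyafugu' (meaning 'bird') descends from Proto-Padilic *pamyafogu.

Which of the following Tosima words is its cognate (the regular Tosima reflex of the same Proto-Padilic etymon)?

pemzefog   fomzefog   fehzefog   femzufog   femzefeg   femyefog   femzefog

femzefog

Tosima: *pamyafogu > pamyafog > famyafog > femyefog > femzefog  (by apocope, unconditioned shift, vowel merger, unconditioned shift)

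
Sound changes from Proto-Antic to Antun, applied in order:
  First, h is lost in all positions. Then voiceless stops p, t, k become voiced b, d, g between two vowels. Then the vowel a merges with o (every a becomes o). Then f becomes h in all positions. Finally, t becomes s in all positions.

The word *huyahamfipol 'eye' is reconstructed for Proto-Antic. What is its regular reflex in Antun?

uyoomhibol

Antun: start from *huyahamfipol.
  rule 1 (h-loss): huyahamfipol → uyaamfipol
  rule 2 (intervocalic voicing): uyaamfipol → uyaamfibol
  rule 3 (vowel merger): uyaamfibol → uyoomfibol
  rule 4 (unconditioned shift): uyoomfibol → uyoomhibol
  rule 5: no change — uyoomhibol
  ⇒ Antun uyoomhibol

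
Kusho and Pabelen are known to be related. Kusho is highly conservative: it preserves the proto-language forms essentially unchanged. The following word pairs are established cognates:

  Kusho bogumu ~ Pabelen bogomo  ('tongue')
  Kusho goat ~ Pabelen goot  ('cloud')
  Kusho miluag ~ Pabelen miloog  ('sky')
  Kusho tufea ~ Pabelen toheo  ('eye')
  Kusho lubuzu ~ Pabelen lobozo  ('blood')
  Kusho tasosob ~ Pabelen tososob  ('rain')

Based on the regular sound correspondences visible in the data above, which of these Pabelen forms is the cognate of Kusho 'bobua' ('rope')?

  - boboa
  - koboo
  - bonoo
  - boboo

boboo

miluag ~ miloog — Kusho u corresponds to Pabelen o after a consonant, before a back vowel.
tufea ~ toheo — Kusho a corresponds to Pabelen o word-finally.
Applying these to Kusho 'bobua':
  bobua → boboa   (u→o after a consonant, before a back vowel)
  boboa → boboo   (a→o word-finally)
So the Pabelen cognate is 'boboo'.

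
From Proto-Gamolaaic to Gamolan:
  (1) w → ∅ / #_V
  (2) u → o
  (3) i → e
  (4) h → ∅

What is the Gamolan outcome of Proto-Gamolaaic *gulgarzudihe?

golgarzodee

Gamolan: *gulgarzudihe > golgarzodihe > golgarzodehe > golgarzodee  (by vowel merger, vowel merger, h-loss)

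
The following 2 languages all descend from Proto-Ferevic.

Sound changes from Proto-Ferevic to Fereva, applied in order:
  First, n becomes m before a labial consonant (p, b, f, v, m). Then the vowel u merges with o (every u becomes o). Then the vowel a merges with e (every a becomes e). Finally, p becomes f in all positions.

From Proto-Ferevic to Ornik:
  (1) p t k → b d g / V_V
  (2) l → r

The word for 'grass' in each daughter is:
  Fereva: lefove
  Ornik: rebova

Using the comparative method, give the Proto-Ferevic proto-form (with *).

*lepova

Position 6: Fereva has e, Ornik has a. Ornik preserves a here (none of its changes turn any other segment into a), so the proto-segment is *a.
Position 3: Fereva has f, Ornik has b. Taking the neighbouring segments as reconstructed: Fereva f could go back to *p or *f; Ornik b could go back to *p or *b — the one source consistent with every daughter is *p.
Position 1: Fereva has l, Ornik has r. Fereva preserves l here (none of its changes turn any other segment into l), so the proto-segment is *l.
Continuing position by position gives *lepova; check it forward:
Fereva: *lepova > lepove > lefove  (by vowel merger, unconditioned shift)
Ornik: *lepova
  lepova → lebova   [intervocalic voicing]
  lebova → rebova   [unconditioned shift]
  giving Ornik rebova.
Only *lepova yields all of Fereva lefove, Ornik rebova.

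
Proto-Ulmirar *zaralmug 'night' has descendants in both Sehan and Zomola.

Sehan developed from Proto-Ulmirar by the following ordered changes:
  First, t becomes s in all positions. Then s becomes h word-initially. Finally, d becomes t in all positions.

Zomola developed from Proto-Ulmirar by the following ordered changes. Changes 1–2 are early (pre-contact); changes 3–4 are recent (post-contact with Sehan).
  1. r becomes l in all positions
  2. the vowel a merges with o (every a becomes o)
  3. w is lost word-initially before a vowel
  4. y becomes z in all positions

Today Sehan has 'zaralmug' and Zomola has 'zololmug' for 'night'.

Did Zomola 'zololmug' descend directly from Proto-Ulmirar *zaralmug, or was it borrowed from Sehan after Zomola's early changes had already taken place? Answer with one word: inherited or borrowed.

If inherited, *zaralmug would pass through all of Zomola's changes:
Zomola: start from *zaralmug.
  rule 1 (unconditioned shift): zaralmug → zalalmug
  rule 2 (vowel merger): zalalmug → zololmug
  rule 3: no change — zololmug
  rule 4: no change — zololmug
  ⇒ Zomola zololmug
If borrowed from Sehan 'zaralmug' after the early changes, it would undergo only the recent ones:
  rule 3 (glide loss): no change (zaralmug)
  rule 4 (unconditioned shift): no change (zaralmug)
  ⇒ as a loan: zaralmug
Zomola 'zololmug' matches the inherited outcome exactly, so it is an inherited cognate, not a loan.

inherited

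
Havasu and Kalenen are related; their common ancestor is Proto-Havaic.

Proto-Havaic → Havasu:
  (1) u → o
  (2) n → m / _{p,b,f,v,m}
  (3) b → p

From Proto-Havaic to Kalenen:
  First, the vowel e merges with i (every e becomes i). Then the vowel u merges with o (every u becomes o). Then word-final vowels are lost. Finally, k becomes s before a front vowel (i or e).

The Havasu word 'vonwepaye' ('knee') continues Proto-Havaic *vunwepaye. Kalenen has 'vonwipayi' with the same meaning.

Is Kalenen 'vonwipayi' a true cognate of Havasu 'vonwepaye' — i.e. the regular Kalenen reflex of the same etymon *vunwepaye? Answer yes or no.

no

Derive the expected Kalenen reflex of *vunwepaye:
Kalenen: *vunwepaye > vunwipayi > vonwipayi > vonwipay  (by vowel merger, vowel merger, apocope)
The regular Kalenen reflex would be 'vonwipay', but the attested form is 'vonwipayi'. The correspondence is irregular, so they are not cognates (the Kalenen form has a different source).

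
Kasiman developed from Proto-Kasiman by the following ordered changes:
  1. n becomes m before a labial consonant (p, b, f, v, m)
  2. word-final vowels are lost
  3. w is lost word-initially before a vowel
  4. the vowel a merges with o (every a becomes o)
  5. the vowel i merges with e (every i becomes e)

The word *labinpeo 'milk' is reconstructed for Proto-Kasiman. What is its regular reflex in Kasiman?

lobempe

Kasiman: start from *labinpeo.
  rule 1 (nasal place assimilation): labinpeo → labimpeo
  rule 2 (apocope): labimpeo → labimpe
  rule 3: no change — labimpe
  rule 4 (vowel merger): labimpe → lobimpe
  rule 5 (vowel merger): lobimpe → lobempe
  ⇒ Kasiman lobempe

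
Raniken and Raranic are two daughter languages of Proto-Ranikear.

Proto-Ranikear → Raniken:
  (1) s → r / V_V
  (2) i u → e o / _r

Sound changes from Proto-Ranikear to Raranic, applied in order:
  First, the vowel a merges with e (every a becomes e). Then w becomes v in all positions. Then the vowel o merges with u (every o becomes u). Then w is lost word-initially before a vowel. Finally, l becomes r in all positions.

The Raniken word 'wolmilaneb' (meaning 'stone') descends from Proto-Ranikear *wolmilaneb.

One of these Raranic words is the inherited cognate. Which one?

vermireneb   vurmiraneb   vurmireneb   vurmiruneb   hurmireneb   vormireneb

vurmireneb

Raranic: *wolmilaneb > wolmileneb > volmileneb > vulmileneb > vurmireneb  (by vowel merger, unconditioned shift, vowel merger, unconditioned shift)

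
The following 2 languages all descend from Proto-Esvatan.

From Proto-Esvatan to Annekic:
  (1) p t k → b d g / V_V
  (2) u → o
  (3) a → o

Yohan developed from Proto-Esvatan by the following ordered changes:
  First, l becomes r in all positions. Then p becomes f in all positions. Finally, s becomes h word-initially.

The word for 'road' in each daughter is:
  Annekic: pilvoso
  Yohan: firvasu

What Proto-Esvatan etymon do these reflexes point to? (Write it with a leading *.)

Position 3: Annekic has l, Yohan has r. Annekic preserves l here (none of its changes turn any other segment into l), so the proto-segment is *l.
Position 1: Annekic has p, Yohan has f. Annekic preserves p here (none of its changes turn any other segment into p), so the proto-segment is *p.
Position 7: Annekic has o, Yohan has u. Yohan preserves u here (none of its changes turn any other segment into u), so the proto-segment is *u.
Continuing position by position gives *pilvasu; check it forward:
Annekic: *pilvasu
  pilvasu (rule 1 does not apply)
  pilvasu → pilvaso   [vowel merger]
  pilvaso → pilvoso   [vowel merger]
  giving Annekic pilvoso.
Yohan: *pilvasu
  pilvasu → pirvasu   [unconditioned shift]
  pirvasu → firvasu   [unconditioned shift]
  firvasu (rule 3 does not apply)
  giving Yohan firvasu.
Only *pilvasu yields all of Annekic pilvoso, Yohan firvasu.

*pilvasu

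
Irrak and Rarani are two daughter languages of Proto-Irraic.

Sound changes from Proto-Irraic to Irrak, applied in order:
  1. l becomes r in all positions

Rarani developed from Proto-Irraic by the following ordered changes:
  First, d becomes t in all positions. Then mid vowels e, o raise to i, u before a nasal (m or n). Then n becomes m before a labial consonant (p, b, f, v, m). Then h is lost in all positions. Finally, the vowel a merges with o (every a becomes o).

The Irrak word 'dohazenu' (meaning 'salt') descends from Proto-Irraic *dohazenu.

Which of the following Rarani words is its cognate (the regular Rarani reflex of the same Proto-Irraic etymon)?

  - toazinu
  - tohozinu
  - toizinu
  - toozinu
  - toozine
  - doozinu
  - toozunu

toozinu

Rarani: *dohazenu
  dohazenu → tohazenu   [unconditioned shift]
  tohazenu → tohazinu   [pre-nasal raising]
  tohazinu (rule 3 does not apply)
  tohazinu → toazinu   [h-loss]
  toazinu → toozinu   [vowel merger]
  giving Rarani toozinu.
Only 'toozinu' matches the regular Rarani development of *dohazenu.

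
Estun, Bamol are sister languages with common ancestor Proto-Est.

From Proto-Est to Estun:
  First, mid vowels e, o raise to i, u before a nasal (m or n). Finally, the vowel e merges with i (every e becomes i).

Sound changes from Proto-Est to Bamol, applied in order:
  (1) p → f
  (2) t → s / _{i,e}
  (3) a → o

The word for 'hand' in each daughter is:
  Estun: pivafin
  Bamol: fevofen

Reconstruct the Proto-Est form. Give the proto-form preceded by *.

Position 6: Estun has i, Bamol has e. Bamol preserves e here (none of its changes turn any other segment into e), so the proto-segment is *e.
Position 1: Estun has p, Bamol has f. Estun preserves p here (none of its changes turn any other segment into p), so the proto-segment is *p.
Verify the candidate proto-form against each daughter:
Estun: start from *pevafen.
  rule 1 (pre-nasal raising): pevafen → pevafin
  rule 2 (vowel merger): pevafin → pivafin
  ⇒ Estun pivafin
Bamol: start from *pevafen.
  rule 1 (unconditioned shift): pevafen → fevafen
  rule 2: no change — fevafen
  rule 3 (vowel merger): fevafen → fevofen
  ⇒ Bamol fevofen
No other proto-form is consistent with every reflex, so the reconstruction is *pevafen.

*pevafen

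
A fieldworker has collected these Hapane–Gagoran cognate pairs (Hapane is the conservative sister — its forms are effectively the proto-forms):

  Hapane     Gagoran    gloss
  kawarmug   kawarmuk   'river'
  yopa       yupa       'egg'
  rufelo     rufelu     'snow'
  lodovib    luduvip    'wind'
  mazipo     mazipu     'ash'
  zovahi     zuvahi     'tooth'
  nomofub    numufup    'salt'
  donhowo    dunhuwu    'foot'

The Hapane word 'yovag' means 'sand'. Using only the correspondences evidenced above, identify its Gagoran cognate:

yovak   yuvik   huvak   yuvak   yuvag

yuvak

lodovib ~ luduvip, zovahi ~ zuvahi — Hapane o corresponds to Gagoran u after a consonant, before a labial obstruent.
kawarmug ~ kawarmuk — Hapane g corresponds to Gagoran k word-finally.
Applying these to Hapane 'yovag':
  yovag → yuvag   (o→u after a consonant, before a labial obstruent)
  yuvag → yuvak   (g→k word-finally)
So the Gagoran cognate is 'yuvak'.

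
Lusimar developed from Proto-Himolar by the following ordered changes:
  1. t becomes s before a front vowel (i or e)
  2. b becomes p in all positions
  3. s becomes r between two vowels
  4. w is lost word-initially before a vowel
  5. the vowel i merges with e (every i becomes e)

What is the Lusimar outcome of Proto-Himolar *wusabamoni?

Lusimar: start from *wusabamoni.
  rule 1: no change — wusabamoni
  rule 2 (unconditioned shift): wusabamoni → wusapamoni
  rule 3 (rhotacism): wusapamoni → wurapamoni
  rule 4 (glide loss): wurapamoni → urapamoni
  rule 5 (vowel merger): urapamoni → urapamone
  ⇒ Lusimar urapamone

urapamone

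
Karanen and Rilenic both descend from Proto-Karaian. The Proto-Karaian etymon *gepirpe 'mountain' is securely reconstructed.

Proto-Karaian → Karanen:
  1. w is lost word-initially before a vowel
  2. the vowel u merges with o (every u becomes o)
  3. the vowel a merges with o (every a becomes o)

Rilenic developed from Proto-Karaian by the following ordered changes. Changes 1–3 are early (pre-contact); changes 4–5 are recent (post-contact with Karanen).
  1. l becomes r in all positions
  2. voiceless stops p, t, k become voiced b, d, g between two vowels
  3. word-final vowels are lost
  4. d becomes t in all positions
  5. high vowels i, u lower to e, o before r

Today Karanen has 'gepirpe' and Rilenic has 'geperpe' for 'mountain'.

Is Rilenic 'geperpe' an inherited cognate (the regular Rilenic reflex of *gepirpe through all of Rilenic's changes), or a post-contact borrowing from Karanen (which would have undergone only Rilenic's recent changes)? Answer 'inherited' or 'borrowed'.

If inherited, *gepirpe would pass through all of Rilenic's changes:
Rilenic: start from *gepirpe.
  rule 1: no change — gepirpe
  rule 2 (intervocalic voicing): gepirpe → gebirpe
  rule 3 (apocope): gebirpe → gebirp
  rule 4: no change — gebirp
  rule 5 (pre-rhotic lowering): gebirp → geberp
  ⇒ Rilenic geberp
If borrowed from Karanen 'gepirpe' after the early changes, it would undergo only the recent ones:
  rule 4 (unconditioned shift): no change (gepirpe)
  rule 5 (pre-rhotic lowering): gepirpe → geperpe
  ⇒ as a loan: geperpe
Rilenic 'geperpe' matches the loan outcome 'geperpe', not the inherited 'geberp' — it skipped the early Rilenic changes, so it was borrowed from Karanen.

borrowed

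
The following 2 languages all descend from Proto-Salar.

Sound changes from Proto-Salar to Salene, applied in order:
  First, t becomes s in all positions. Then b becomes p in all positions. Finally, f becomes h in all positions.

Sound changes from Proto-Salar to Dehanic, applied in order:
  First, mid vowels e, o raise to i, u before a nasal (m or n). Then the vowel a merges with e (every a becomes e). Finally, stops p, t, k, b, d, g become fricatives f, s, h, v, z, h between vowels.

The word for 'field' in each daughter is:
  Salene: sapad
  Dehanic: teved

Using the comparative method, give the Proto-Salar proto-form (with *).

Position 2: Salene has a, Dehanic has e. Salene preserves a here (none of its changes turn any other segment into a), so the proto-segment is *a.
Position 4: Salene has a, Dehanic has e. Salene preserves a here (none of its changes turn any other segment into a), so the proto-segment is *a.
This points to *tabad. Verify forward in each daughter:
Salene: *tabad
  tabad → sabad   [unconditioned shift]
  sabad → sapad   [unconditioned shift]
  sapad (rule 3 does not apply)
  giving Salene sapad.
Dehanic: *tabad
  tabad (rule 1 does not apply)
  tabad → tebed   [vowel merger]
  tebed → teved   [intervocalic lenition]
  giving Dehanic teved.
Only *tabad yields all of Salene sapad, Dehanic teved.

*tabad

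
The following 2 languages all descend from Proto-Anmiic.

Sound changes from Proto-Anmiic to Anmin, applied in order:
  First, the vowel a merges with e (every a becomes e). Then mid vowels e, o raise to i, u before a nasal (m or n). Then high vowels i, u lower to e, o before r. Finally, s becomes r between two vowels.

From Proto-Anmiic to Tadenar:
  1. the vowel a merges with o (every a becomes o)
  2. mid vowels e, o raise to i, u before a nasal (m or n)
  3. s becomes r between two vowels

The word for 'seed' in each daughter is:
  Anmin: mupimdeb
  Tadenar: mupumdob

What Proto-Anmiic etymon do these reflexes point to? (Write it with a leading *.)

*mupamdab

Position 4: Anmin has i, Tadenar has u. Taking the neighbouring segments as reconstructed: Anmin i could go back to *a or *e or *i; Tadenar u could go back to *a or *o or *u — the one source consistent with every daughter is *a.
Position 7: Anmin has e, Tadenar has o. Taking the neighbouring segments as reconstructed: Anmin e could go back to *a or *e; Tadenar o could go back to *a or *o — the one source consistent with every daughter is *a.
The remaining positions agree across the daughters. Check the candidate against every language:
Anmin: *mupamdab > mupemdeb > mupimdeb  (by vowel merger, pre-nasal raising)
Tadenar: start from *mupamdab.
  rule 1 (vowel merger): mupamdab → mupomdob
  rule 2 (pre-nasal raising): mupomdob → mupumdob
  rule 3: no change — mupumdob
  ⇒ Tadenar mupumdob
*mupamdab is the unique common source.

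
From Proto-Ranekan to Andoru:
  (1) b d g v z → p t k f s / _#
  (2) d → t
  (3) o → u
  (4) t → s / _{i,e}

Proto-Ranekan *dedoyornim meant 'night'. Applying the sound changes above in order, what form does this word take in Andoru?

setuyurnim

Andoru: *dedoyornim > tetoyornim > tetuyurnim > setuyurnim  (by unconditioned shift, vowel merger, palatalisation)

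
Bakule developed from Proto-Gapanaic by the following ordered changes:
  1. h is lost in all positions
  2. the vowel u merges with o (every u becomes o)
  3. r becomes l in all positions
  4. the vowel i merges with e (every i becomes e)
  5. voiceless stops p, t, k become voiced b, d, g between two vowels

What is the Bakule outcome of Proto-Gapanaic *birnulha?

Bakule: *birnulha
  birnulha → birnula   [h-loss]
  birnula → birnola   [vowel merger]
  birnola → bilnola   [unconditioned shift]
  bilnola → belnola   [vowel merger]
  belnola (rule 5 does not apply)
  giving Bakule belnola.

belnola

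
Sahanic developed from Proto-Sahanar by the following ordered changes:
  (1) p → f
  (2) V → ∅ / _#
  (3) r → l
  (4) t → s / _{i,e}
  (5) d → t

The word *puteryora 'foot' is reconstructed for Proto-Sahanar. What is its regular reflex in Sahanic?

fuselyol

Sahanic: *puteryora > futeryora > futeryor > futelyol > fuselyol  (by unconditioned shift, apocope, unconditioned shift, palatalisation)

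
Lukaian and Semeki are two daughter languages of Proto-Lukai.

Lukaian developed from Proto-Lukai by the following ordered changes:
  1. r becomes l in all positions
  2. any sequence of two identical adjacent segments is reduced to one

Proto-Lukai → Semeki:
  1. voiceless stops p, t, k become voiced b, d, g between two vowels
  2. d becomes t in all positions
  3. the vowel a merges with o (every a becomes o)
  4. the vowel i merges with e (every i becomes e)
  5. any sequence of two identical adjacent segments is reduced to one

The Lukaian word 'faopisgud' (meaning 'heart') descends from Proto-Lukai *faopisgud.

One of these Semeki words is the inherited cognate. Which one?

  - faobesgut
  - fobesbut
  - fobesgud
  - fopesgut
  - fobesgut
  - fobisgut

Semeki: *faopisgud
  faopisgud → faobisgud   [intervocalic voicing]
  faobisgud → faobisgut   [unconditioned shift]
  faobisgut → foobisgut   [vowel merger]
  foobisgut → foobesgut   [vowel merger]
  foobesgut → fobesgut   [degemination]
  giving Semeki fobesgut.

fobesgut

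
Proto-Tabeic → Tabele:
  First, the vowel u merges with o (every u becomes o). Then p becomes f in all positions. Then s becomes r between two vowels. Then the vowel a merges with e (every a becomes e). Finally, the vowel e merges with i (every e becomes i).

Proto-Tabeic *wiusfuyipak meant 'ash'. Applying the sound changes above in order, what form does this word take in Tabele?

wiosfoyifik

Tabele: *wiusfuyipak > wiosfoyipak > wiosfoyifak > wiosfoyifek > wiosfoyifik  (by vowel merger, unconditioned shift, vowel merger, vowel merger)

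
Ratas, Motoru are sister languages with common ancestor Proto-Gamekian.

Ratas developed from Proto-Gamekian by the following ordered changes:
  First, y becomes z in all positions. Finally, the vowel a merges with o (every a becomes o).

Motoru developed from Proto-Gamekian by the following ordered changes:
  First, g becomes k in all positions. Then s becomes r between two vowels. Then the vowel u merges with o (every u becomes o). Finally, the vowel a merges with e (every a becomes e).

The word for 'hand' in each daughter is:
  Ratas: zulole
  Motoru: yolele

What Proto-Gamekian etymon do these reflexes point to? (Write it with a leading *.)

*yulale

Position 1: Ratas has z, Motoru has y. Motoru preserves y here (none of its changes turn any other segment into y), so the proto-segment is *y.
Position 4: Ratas has o, Motoru has e. Taking the neighbouring segments as reconstructed: Ratas o could go back to *a or *o; Motoru e could go back to *a or *e — the one source consistent with every daughter is *a.
Position 2: Ratas has u, Motoru has o. Ratas preserves u here (none of its changes turn any other segment into u), so the proto-segment is *u.
This points to *yulale. Verify forward in each daughter:
Ratas: *yulale
  yulale → zulale   [unconditioned shift]
  zulale → zulole   [vowel merger]
  giving Ratas zulole.
Motoru: *yulale
  yulale (rule 1 does not apply)
  yulale (rule 2 does not apply)
  yulale → yolale   [vowel merger]
  yolale → yolele   [vowel merger]
  giving Motoru yolele.
Only *yulale yields all of Ratas zulole, Motoru yolele.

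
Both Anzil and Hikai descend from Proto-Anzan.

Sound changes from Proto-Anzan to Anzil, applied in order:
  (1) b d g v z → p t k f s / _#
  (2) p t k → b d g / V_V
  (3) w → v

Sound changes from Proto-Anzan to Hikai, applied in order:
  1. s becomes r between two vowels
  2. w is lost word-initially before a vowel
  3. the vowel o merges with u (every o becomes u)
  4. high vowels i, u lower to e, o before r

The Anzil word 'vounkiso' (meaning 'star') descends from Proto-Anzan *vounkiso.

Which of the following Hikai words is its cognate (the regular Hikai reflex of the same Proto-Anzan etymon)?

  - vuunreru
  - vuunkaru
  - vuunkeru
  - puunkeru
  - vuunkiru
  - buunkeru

vuunkeru

Hikai: *vounkiso
  vounkiso → vounkiro   [rhotacism]
  vounkiro (rule 2 does not apply)
  vounkiro → vuunkiru   [vowel merger]
  vuunkiru → vuunkeru   [pre-rhotic lowering]
  giving Hikai vuunkeru.
Only 'vuunkeru' matches the regular Hikai development of *vounkiso.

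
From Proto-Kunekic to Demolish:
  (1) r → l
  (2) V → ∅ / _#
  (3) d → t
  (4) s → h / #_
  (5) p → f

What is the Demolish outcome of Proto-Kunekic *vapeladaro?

vafelatal

Demolish: start from *vapeladaro.
  rule 1 (unconditioned shift): vapeladaro → vapeladalo
  rule 2 (apocope): vapeladalo → vapeladal
  rule 3 (unconditioned shift): vapeladal → vapelatal
  rule 4: no change — vapelatal
  rule 5 (unconditioned shift): vapelatal → vafelatal
  ⇒ Demolish vafelatal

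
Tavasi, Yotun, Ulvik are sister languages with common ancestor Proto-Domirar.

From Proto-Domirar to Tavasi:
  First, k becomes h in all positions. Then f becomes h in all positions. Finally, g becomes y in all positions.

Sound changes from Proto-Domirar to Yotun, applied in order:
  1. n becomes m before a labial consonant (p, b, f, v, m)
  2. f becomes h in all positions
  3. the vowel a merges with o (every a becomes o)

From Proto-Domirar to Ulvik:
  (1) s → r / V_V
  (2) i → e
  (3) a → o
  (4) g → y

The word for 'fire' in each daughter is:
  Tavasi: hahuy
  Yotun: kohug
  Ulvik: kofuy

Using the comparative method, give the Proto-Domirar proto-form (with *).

*kafug

Position 2: Tavasi has a, Yotun has o, Ulvik has o. Tavasi preserves a here (none of its changes turn any other segment into a), so the proto-segment is *a.
Position 3: Tavasi has h, Yotun has h, Ulvik has f. Ulvik preserves f here (none of its changes turn any other segment into f), so the proto-segment is *f.
Position 5: Tavasi has y, Yotun has g, Ulvik has y. Yotun preserves g here (none of its changes turn any other segment into g), so the proto-segment is *g.
Verify the candidate proto-form against each daughter:
Tavasi: *kafug
  kafug → hafug   [unconditioned shift]
  hafug → hahug   [unconditioned shift]
  hahug → hahuy   [unconditioned shift]
  giving Tavasi hahuy.
Yotun: *kafug
  kafug (rule 1 does not apply)
  kafug → kahug   [unconditioned shift]
  kahug → kohug   [vowel merger]
  giving Yotun kohug.
Ulvik: start from *kafug.
  rule 1: no change — kafug
  rule 2: no change — kafug
  rule 3 (vowel merger): kafug → kofug
  rule 4 (unconditioned shift): kofug → kofuy
  ⇒ Ulvik kofuy
Only *kafug yields all of Tavasi hahuy, Yotun kohug, Ulvik kofuy.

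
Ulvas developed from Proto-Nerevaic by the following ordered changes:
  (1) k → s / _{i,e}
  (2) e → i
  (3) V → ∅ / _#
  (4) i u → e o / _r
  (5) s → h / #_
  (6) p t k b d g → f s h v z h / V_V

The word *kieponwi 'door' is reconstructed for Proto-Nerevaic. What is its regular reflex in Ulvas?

Ulvas: *kieponwi
  kieponwi → sieponwi   [palatalisation]
  sieponwi → siiponwi   [vowel merger]
  siiponwi → siiponw   [apocope]
  siiponw (rule 4 does not apply)
  siiponw → hiiponw   [debuccalisation]
  hiiponw → hiifonw   [intervocalic lenition]
  giving Ulvas hiifonw.

hiifonw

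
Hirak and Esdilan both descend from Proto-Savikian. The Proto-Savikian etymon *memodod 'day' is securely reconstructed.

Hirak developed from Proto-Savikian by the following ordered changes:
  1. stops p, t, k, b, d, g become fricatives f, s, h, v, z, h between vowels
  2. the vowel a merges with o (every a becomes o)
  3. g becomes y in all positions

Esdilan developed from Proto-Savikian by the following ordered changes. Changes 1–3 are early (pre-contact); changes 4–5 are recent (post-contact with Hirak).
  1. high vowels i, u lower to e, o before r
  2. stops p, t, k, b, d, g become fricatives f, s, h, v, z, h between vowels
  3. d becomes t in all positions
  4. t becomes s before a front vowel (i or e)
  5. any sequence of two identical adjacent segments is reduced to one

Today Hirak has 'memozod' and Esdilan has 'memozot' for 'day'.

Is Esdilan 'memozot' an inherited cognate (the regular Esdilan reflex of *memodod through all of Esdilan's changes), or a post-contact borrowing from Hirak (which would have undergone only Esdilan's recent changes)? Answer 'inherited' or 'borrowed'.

inherited

If inherited, *memodod would pass through all of Esdilan's changes:
Esdilan: *memodod > memozod > memozot  (by intervocalic lenition, unconditioned shift)
If borrowed from Hirak 'memozod' after the early changes, it would undergo only the recent ones:
  rule 4 (palatalisation): no change (memozod)
  rule 5 (degemination): no change (memozod)
  ⇒ as a loan: memozod
Esdilan 'memozot' matches the inherited outcome exactly, so it is an inherited cognate, not a loan.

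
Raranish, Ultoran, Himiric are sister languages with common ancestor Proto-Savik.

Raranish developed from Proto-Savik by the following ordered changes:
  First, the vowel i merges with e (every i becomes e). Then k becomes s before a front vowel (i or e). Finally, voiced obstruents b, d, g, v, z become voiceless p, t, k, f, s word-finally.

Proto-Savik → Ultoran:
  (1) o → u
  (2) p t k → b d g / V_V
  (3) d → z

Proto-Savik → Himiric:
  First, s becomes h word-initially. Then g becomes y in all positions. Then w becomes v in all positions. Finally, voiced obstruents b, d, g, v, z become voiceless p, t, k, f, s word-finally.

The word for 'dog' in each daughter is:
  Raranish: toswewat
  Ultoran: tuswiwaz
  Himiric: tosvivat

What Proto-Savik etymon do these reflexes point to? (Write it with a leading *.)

Position 8: Raranish has t, Ultoran has z, Himiric has t. Taking the neighbouring segments as reconstructed: Raranish t could go back to *t or *d; Ultoran z could go back to *d or *z; Himiric t could go back to *t or *d — the one source consistent with every daughter is *d.
Position 2: Raranish has o, Ultoran has u, Himiric has o. Raranish preserves o here (none of its changes turn any other segment into o), so the proto-segment is *o.
This points to *toswiwad. Verify forward in each daughter:
Raranish: start from *toswiwad.
  rule 1 (vowel merger): toswiwad → toswewad
  rule 2: no change — toswewad
  rule 3 (final devoicing): toswewad → toswewat
  ⇒ Raranish toswewat
Ultoran: start from *toswiwad.
  rule 1 (vowel merger): toswiwad → tuswiwad
  rule 2: no change — tuswiwad
  rule 3 (unconditioned shift): tuswiwad → tuswiwaz
  ⇒ Ultoran tuswiwaz
Himiric: *toswiwad > tosvivad > tosvivat  (by unconditioned shift, final devoicing)
No other proto-form is consistent with every reflex, so the reconstruction is *toswiwad.

*toswiwad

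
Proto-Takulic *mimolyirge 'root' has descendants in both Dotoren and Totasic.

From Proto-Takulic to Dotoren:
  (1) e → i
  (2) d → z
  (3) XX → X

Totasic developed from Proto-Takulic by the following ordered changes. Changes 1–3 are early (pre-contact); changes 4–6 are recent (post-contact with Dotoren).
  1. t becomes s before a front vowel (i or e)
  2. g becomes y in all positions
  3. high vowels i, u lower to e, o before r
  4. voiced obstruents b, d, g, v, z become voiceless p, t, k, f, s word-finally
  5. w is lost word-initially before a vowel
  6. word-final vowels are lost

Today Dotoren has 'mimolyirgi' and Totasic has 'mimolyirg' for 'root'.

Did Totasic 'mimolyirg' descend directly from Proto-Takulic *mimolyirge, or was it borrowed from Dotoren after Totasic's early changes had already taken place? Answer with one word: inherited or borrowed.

If inherited, *mimolyirge would pass through all of Totasic's changes:
Totasic: *mimolyirge
  mimolyirge (rule 1 does not apply)
  mimolyirge → mimolyirye   [unconditioned shift]
  mimolyirye → mimolyerye   [pre-rhotic lowering]
  mimolyerye (rule 4 does not apply)
  mimolyerye (rule 5 does not apply)
  mimolyerye → mimolyery   [apocope]
  giving Totasic mimolyery.
If borrowed from Dotoren 'mimolyirgi' after the early changes, it would undergo only the recent ones:
  rule 4 (final devoicing): no change (mimolyirgi)
  rule 5 (glide loss): no change (mimolyirgi)
  rule 6 (apocope): mimolyirgi → mimolyirg
  ⇒ as a loan: mimolyirg
Totasic 'mimolyirg' matches the loan outcome 'mimolyirg', not the inherited 'mimolyery' — it skipped the early Totasic changes, so it was borrowed from Dotoren.

borrowed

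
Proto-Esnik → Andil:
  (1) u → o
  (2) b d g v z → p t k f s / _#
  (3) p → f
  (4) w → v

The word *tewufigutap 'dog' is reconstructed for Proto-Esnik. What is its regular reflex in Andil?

Andil: *tewufigutap
  tewufigutap → tewofigotap   [vowel merger]
  tewofigotap (rule 2 does not apply)
  tewofigotap → tewofigotaf   [unconditioned shift]
  tewofigotaf → tevofigotaf   [unconditioned shift]
  giving Andil tevofigotaf.

tevofigotaf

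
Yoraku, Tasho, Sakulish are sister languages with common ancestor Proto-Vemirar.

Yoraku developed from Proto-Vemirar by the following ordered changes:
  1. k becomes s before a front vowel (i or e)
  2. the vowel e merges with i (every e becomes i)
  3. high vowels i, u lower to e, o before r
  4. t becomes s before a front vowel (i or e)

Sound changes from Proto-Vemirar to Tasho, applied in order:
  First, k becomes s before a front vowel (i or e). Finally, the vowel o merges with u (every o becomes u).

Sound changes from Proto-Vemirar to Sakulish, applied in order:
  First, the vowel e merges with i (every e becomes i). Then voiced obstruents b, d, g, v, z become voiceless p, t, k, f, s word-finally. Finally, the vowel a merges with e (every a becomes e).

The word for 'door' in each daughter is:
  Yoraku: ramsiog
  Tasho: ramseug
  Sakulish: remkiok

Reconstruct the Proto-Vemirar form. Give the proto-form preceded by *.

Position 6: Yoraku has o, Tasho has u, Sakulish has o. Sakulish preserves o here (none of its changes turn any other segment into o), so the proto-segment is *o.
Position 4: Yoraku has s, Tasho has s, Sakulish has k. Taking the neighbouring segments as reconstructed: Yoraku s could go back to *t or *k or *s; Tasho s could go back to *k or *s; Sakulish k can only go back to *k — the one source consistent with every daughter is *k.
Position 7: Yoraku has g, Tasho has g, Sakulish has k. Yoraku preserves g here (none of its changes turn any other segment into g), so the proto-segment is *g.
Continuing position by position gives *ramkeog; check it forward:
Yoraku: *ramkeog > ramseog > ramsiog  (by palatalisation, vowel merger)
Tasho: start from *ramkeog.
  rule 1 (palatalisation): ramkeog → ramseog
  rule 2 (vowel merger): ramseog → ramseug
  ⇒ Tasho ramseug
Sakulish: start from *ramkeog.
  rule 1 (vowel merger): ramkeog → ramkiog
  rule 2 (final devoicing): ramkiog → ramkiok
  rule 3 (vowel merger): ramkiok → remkiok
  ⇒ Sakulish remkiok
*ramkeog is the unique common source.

*ramkeog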